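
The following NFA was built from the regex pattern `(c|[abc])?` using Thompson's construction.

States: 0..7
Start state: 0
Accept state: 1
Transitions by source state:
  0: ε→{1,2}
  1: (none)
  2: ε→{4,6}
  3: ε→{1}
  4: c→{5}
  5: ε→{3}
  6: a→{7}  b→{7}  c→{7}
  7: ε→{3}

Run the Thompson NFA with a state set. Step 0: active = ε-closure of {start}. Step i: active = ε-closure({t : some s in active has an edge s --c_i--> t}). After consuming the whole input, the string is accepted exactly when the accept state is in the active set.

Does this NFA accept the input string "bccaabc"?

Answer: REJECT

Derivation:
S₀ = ε-closure({0}) = {0,1,2,4,6}
'b' @ 1: {1,3,7}  [accepting]
'c' @ 2: {}  — no active states
rest 'caabc' ignored (set empty)
final: {}; accept 1 not in set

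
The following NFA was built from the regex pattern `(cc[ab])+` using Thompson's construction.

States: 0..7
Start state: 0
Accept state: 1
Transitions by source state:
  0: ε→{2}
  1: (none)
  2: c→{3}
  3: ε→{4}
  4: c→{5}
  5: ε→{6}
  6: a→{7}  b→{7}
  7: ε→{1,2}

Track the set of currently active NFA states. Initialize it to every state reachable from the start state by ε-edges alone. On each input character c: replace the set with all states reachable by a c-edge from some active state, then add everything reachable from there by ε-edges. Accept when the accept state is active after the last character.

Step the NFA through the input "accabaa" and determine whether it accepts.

start: ε-closure({0}) = {0,2}
'a' @ 1: {}  — no active states
rest 'ccabaa' ignored (set empty)
end set {} — state 1 not in

Answer: REJECT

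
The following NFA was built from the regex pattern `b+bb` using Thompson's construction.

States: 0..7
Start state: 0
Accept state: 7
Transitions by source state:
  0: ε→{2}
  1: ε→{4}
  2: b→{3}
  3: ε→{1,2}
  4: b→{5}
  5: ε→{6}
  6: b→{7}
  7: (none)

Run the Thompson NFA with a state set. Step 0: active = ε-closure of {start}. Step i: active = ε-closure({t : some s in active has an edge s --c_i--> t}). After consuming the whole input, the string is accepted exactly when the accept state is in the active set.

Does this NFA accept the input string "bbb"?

S₀ = ε-closure({0}) = {0,2}
'b' @ 1: {1,2,3,4}
'b' @ 2: {1,2,3,4,5,6}
'b' @ 3: {1,2,3,4,5,6,7}  [accepting]
final: {1,2,3,4,5,6,7}; accept 7 in set

Answer: ACCEPT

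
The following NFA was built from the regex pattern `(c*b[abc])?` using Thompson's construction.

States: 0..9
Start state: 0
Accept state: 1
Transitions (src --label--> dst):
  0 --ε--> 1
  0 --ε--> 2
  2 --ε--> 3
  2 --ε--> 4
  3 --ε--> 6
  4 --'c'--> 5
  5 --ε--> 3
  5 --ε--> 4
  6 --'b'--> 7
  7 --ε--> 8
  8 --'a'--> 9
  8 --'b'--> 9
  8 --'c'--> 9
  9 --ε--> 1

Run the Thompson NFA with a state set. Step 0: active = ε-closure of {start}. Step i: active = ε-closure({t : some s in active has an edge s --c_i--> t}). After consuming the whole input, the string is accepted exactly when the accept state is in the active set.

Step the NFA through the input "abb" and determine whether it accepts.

S₀ = ε-closure({0}) = {0,1,2,3,4,6}
'a' @ 1: {}  — dead — no transitions
rest 'bb' ignored (set empty)
final: {}; accept 1 not in set

Answer: REJECT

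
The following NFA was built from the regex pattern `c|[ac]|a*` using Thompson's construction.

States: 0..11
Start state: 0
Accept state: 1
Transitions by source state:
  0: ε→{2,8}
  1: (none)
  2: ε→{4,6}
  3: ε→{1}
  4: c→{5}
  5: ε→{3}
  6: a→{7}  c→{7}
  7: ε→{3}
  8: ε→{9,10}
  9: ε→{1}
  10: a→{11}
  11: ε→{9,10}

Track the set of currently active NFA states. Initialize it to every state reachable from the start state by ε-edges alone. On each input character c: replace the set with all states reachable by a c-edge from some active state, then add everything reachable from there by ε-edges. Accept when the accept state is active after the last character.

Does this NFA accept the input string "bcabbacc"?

Answer: REJECT

Steps:
start: ε-closure({0}) = {0,1,2,4,6,8,9,10}
'b' @ 1: {}  — no active states
rest 'cabbacc' ignored (set empty)
final: {}; accept 1 not in set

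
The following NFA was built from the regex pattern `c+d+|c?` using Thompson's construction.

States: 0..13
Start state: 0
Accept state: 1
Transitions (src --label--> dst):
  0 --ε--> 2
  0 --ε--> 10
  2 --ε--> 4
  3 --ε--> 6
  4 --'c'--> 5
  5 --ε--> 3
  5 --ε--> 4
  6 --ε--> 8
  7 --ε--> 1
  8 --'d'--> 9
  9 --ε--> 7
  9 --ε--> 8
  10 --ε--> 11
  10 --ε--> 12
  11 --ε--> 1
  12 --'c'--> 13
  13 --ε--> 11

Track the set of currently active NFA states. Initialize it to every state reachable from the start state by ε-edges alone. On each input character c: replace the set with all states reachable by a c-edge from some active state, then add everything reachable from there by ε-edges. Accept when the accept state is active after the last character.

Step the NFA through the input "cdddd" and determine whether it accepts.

Answer: ACCEPT

Derivation:
start: ε-closure({0}) = {0,1,2,4,10,11,12}
'c' @ 1: {1,3,4,5,6,8,11,13}  (accept∈set)
'd' @ 2: {1,7,8,9}  (accept∈set)
'd' @ 3: {1,7,8,9}  (accept∈set)
'd' @ 4: {1,7,8,9}  (accept∈set)
'd' @ 5: {1,7,8,9}  (accept∈set)
final: {1,7,8,9}; accept 1 in set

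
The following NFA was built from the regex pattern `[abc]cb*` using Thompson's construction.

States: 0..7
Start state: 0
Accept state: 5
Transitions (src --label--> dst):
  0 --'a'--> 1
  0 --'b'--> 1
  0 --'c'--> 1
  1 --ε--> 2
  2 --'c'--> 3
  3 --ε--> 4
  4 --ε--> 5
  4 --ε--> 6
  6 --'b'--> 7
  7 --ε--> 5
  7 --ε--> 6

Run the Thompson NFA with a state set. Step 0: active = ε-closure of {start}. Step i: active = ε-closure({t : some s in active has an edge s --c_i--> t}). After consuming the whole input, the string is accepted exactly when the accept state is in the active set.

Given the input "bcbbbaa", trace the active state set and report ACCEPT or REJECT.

Answer: REJECT

Derivation:
initial (ε-close {0}): {0}
'b' @ 1: {1,2}
'c' @ 2: {3,4,5,6}  ✓accept
'b' @ 3: {5,6,7}  ✓accept
'b' @ 4: {5,6,7}  ✓accept
'b' @ 5: {5,6,7}  ✓accept
'a' @ 6: {}  — state set empty
rest 'a' ignored (set empty)
after full input: {}  (accept=5 not in)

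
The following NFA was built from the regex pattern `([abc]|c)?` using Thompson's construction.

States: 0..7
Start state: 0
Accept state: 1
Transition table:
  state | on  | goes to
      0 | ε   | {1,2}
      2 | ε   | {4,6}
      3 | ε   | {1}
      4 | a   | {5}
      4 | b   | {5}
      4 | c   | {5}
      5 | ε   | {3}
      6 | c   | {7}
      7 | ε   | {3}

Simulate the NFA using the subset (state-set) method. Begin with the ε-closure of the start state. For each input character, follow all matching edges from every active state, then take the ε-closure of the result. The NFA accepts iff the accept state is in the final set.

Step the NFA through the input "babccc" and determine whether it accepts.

start: ε-closure({0}) = {0,1,2,4,6}
'b' @ 1: {1,3,5}  (accept∈set)
'a' @ 2: {}  — state set empty
rest 'bccc' ignored (set empty)
end set {} — state 1 not in

Answer: REJECT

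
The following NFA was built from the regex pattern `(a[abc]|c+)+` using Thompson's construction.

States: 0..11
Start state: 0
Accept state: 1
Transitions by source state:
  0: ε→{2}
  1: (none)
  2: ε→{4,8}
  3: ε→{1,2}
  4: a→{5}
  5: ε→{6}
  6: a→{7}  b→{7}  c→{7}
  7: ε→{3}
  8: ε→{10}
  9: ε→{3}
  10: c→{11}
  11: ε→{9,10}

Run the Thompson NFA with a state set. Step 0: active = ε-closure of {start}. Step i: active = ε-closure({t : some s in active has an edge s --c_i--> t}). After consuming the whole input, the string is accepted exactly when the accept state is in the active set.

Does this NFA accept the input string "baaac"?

S₀ = ε-closure({0}) = {0,2,4,8,10}
'b' @ 1: {}  — dead — no transitions
rest 'aaac' ignored (set empty)
after full input: {}  (accept=1 not in)

Answer: REJECT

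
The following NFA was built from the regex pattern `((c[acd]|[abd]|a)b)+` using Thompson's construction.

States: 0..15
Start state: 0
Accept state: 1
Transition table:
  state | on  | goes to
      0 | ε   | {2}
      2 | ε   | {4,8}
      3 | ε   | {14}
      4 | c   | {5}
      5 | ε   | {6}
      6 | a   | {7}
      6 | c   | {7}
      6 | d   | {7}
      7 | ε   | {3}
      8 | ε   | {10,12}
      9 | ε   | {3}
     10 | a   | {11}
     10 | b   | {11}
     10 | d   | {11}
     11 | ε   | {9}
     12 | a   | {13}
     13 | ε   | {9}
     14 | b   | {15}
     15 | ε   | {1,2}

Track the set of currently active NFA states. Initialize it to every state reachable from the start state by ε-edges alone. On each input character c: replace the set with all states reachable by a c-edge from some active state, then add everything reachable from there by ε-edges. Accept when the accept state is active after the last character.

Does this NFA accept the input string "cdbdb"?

initial (ε-close {0}): {0,2,4,8,10,12}
'c' @ 1: {5,6}
'd' @ 2: {3,7,14}
'b' @ 3: {1,2,4,8,10,12,15}  (accept∈set)
'd' @ 4: {3,9,11,14}
'b' @ 5: {1,2,4,8,10,12,15}  (accept∈set)
final: {1,2,4,8,10,12,15}; accept 1 in set

Answer: ACCEPT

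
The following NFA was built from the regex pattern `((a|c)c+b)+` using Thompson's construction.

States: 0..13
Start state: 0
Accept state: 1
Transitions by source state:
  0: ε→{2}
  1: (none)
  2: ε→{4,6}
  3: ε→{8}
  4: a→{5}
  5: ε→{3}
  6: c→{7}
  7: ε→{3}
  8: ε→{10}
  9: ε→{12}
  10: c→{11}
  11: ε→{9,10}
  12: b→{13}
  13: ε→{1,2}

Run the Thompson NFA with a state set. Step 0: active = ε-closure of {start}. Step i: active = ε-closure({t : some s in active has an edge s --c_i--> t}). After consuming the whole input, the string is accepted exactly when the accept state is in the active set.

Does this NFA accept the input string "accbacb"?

start: ε-closure({0}) = {0,2,4,6}
'a' @ 1: {3,5,8,10}
'c' @ 2: {9,10,11,12}
'c' @ 3: {9,10,11,12}
'b' @ 4: {1,2,4,6,13}  [accepting]
'a' @ 5: {3,5,8,10}
'c' @ 6: {9,10,11,12}
'b' @ 7: {1,2,4,6,13}  [accepting]
after full input: {1,2,4,6,13}  (accept=1 in)

Answer: ACCEPT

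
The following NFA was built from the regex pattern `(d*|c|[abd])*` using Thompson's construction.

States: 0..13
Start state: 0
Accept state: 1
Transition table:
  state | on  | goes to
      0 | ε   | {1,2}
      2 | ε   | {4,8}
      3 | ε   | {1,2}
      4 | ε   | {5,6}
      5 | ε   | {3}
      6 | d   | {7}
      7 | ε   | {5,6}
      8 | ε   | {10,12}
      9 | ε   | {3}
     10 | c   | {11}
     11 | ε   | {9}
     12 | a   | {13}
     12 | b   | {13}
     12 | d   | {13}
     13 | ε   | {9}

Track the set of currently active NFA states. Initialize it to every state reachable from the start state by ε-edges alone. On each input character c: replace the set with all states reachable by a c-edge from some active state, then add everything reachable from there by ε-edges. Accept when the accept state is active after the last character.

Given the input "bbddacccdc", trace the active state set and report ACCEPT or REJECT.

Answer: ACCEPT

Trace:
initial (ε-close {0}): {0,1,2,3,4,5,6,8,10,12}
'b' @ 1: {1,2,3,4,5,6,8,9,10,12,13}  (accept∈set)
'b' @ 2: {1,2,3,4,5,6,8,9,10,12,13}  (accept∈set)
'd' @ 3: {1,2,3,4,5,6,7,8,9,10,12,13}  (accept∈set)
'd' @ 4: {1,2,3,4,5,6,7,8,9,10,12,13}  (accept∈set)
'a' @ 5: {1,2,3,4,5,6,8,9,10,12,13}  (accept∈set)
'c' @ 6: {1,2,3,4,5,6,8,9,10,11,12}  (accept∈set)
'c' @ 7: {1,2,3,4,5,6,8,9,10,11,12}  (accept∈set)
'c' @ 8: {1,2,3,4,5,6,8,9,10,11,12}  (accept∈set)
'd' @ 9: {1,2,3,4,5,6,7,8,9,10,12,13}  (accept∈set)
'c' @ 10: {1,2,3,4,5,6,8,9,10,11,12}  (accept∈set)
after full input: {1,2,3,4,5,6,8,9,10,11,12}  (accept=1 in)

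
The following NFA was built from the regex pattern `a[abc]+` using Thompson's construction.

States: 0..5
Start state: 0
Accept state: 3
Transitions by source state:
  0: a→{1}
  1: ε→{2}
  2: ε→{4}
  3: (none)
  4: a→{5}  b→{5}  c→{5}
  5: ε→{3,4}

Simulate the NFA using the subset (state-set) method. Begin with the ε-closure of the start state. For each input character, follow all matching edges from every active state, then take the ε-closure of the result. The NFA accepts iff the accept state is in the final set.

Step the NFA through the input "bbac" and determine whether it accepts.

Answer: REJECT

Steps:
start: ε-closure({0}) = {0}
'b' @ 1: {}  — dead — no transitions
rest 'bac' ignored (set empty)
end set {} — state 3 not in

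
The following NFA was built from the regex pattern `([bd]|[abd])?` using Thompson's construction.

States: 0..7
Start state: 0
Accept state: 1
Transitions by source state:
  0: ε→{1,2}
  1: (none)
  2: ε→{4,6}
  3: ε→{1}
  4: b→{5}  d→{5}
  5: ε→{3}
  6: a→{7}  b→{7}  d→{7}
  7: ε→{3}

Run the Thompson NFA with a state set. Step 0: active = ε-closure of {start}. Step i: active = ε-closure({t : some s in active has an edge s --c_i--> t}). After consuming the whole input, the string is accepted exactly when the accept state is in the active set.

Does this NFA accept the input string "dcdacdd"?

initial (ε-close {0}): {0,1,2,4,6}
'd' @ 1: {1,3,5,7}  [accepting]
'c' @ 2: {}  — dead — no transitions
rest 'dacdd' ignored (set empty)
end set {} — state 1 not in

Answer: REJECT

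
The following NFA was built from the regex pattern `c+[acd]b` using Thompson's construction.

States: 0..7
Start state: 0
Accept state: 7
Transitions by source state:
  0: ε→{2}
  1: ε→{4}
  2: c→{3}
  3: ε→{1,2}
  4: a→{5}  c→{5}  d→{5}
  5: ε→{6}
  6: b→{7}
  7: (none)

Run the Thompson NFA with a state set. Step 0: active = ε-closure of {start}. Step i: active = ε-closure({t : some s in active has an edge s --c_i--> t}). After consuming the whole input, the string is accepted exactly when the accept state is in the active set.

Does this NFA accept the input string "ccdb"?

S₀ = ε-closure({0}) = {0,2}
'c' @ 1: {1,2,3,4}
'c' @ 2: {1,2,3,4,5,6}
'd' @ 3: {5,6}
'b' @ 4: {7}  [accepting]
final: {7}; accept 7 in set

Answer: ACCEPT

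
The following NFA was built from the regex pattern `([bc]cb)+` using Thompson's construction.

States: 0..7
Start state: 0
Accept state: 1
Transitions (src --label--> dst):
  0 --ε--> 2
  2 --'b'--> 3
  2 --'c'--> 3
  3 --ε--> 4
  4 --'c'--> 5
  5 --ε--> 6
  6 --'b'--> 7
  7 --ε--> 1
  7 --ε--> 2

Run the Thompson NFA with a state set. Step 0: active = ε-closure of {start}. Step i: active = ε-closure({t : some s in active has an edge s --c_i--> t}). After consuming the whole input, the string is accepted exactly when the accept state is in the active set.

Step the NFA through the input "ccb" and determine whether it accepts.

Answer: ACCEPT

Trace:
start: ε-closure({0}) = {0,2}
'c' @ 1: {3,4}
'c' @ 2: {5,6}
'b' @ 3: {1,2,7}  (accept∈set)
after full input: {1,2,7}  (accept=1 in)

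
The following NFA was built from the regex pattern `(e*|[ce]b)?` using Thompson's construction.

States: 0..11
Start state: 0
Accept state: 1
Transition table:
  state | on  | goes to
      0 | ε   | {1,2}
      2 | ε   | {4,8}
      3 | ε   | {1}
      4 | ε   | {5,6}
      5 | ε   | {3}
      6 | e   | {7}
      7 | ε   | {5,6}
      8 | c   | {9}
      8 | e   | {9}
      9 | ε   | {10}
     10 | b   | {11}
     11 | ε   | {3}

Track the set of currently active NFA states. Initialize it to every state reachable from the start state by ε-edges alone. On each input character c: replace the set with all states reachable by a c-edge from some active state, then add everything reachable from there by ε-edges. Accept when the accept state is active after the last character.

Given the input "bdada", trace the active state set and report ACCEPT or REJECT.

Answer: REJECT

Steps:
start: ε-closure({0}) = {0,1,2,3,4,5,6,8}
'b' @ 1: {}  — no active states
rest 'dada' ignored (set empty)
after full input: {}  (accept=1 not in)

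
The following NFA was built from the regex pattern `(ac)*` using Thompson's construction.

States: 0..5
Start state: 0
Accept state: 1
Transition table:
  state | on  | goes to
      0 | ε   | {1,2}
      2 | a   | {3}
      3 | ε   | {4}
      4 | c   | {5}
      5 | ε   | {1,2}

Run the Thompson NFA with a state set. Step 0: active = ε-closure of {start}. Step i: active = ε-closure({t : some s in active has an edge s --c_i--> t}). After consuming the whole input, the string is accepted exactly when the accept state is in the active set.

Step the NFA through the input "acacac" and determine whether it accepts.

Answer: ACCEPT

Trace:
start: ε-closure({0}) = {0,1,2}
'a' @ 1: {3,4}
'c' @ 2: {1,2,5}  (accept∈set)
'a' @ 3: {3,4}
'c' @ 4: {1,2,5}  (accept∈set)
'a' @ 5: {3,4}
'c' @ 6: {1,2,5}  (accept∈set)
final: {1,2,5}; accept 1 in set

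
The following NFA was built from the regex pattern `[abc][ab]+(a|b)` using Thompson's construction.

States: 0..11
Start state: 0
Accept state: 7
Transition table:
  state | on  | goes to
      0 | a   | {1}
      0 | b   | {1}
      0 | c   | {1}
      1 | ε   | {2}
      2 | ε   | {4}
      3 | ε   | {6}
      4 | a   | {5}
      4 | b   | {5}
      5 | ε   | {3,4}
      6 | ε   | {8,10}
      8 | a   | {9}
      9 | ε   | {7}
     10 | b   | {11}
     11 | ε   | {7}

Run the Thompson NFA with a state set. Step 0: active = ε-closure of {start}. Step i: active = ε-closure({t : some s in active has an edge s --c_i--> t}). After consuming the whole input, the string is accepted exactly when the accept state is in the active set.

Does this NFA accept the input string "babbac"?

S₀ = ε-closure({0}) = {0}
'b' @ 1: {1,2,4}
'a' @ 2: {3,4,5,6,8,10}
'b' @ 3: {3,4,5,6,7,8,10,11}  [accepting]
'b' @ 4: {3,4,5,6,7,8,10,11}  [accepting]
'a' @ 5: {3,4,5,6,7,8,9,10}  [accepting]
'c' @ 6: {}  — state set empty
after full input: {}  (accept=7 not in)

Answer: REJECT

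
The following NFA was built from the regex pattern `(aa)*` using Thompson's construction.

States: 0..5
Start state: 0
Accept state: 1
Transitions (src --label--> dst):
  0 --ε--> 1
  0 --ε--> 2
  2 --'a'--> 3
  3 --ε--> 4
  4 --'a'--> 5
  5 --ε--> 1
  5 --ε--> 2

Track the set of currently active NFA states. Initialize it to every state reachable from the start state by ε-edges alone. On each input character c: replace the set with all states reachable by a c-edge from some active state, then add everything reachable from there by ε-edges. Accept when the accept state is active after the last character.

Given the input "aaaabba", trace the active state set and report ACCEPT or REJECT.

initial (ε-close {0}): {0,1,2}
'a' @ 1: {3,4}
'a' @ 2: {1,2,5}  ✓accept
'a' @ 3: {3,4}
'a' @ 4: {1,2,5}  ✓accept
'b' @ 5: {}  — dead — no transitions
rest 'ba' ignored (set empty)
final: {}; accept 1 not in set

Answer: REJECT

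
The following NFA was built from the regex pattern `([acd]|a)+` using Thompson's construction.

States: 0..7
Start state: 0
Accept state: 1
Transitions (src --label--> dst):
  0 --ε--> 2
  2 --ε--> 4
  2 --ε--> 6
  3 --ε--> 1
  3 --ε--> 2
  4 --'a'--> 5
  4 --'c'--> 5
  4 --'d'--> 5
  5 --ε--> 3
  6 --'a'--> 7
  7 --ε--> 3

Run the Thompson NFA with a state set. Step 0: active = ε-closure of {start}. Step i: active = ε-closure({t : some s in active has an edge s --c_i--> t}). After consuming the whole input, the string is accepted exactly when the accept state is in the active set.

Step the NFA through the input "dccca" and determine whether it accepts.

S₀ = ε-closure({0}) = {0,2,4,6}
'd' @ 1: {1,2,3,4,5,6}  [accepting]
'c' @ 2: {1,2,3,4,5,6}  [accepting]
'c' @ 3: {1,2,3,4,5,6}  [accepting]
'c' @ 4: {1,2,3,4,5,6}  [accepting]
'a' @ 5: {1,2,3,4,5,6,7}  [accepting]
after full input: {1,2,3,4,5,6,7}  (accept=1 in)

Answer: ACCEPT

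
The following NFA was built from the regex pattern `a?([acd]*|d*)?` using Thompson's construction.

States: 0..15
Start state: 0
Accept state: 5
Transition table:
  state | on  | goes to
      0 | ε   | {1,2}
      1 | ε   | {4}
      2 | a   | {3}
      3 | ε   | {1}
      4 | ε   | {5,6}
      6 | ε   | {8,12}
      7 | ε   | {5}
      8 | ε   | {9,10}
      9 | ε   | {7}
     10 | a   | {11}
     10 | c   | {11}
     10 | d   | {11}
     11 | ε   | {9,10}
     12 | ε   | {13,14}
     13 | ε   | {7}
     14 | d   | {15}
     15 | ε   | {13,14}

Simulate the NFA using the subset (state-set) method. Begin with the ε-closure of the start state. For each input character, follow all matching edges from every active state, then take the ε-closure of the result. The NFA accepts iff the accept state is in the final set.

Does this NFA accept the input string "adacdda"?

Answer: ACCEPT

Derivation:
initial (ε-close {0}): {0,1,2,4,5,6,7,8,9,10,12,13,14}
'a' @ 1: {1,3,4,5,6,7,8,9,10,11,12,13,14}  [accepting]
'd' @ 2: {5,7,9,10,11,13,14,15}  [accepting]
'a' @ 3: {5,7,9,10,11}  [accepting]
'c' @ 4: {5,7,9,10,11}  [accepting]
'd' @ 5: {5,7,9,10,11}  [accepting]
'd' @ 6: {5,7,9,10,11}  [accepting]
'a' @ 7: {5,7,9,10,11}  [accepting]
after full input: {5,7,9,10,11}  (accept=5 in)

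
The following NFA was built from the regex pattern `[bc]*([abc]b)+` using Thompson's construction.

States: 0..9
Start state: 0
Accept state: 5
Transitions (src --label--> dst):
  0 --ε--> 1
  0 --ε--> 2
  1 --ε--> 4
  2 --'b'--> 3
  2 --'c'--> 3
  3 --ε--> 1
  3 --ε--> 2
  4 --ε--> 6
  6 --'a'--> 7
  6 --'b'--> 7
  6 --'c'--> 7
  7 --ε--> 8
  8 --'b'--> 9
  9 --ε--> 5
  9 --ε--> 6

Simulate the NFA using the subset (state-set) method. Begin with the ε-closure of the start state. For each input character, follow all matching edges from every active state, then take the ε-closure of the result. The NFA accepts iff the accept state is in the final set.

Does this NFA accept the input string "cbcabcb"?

Answer: ACCEPT

Trace:
S₀ = ε-closure({0}) = {0,1,2,4,6}
'c' @ 1: {1,2,3,4,6,7,8}
'b' @ 2: {1,2,3,4,5,6,7,8,9}  ✓accept
'c' @ 3: {1,2,3,4,6,7,8}
'a' @ 4: {7,8}
'b' @ 5: {5,6,9}  ✓accept
'c' @ 6: {7,8}
'b' @ 7: {5,6,9}  ✓accept
final: {5,6,9}; accept 5 in set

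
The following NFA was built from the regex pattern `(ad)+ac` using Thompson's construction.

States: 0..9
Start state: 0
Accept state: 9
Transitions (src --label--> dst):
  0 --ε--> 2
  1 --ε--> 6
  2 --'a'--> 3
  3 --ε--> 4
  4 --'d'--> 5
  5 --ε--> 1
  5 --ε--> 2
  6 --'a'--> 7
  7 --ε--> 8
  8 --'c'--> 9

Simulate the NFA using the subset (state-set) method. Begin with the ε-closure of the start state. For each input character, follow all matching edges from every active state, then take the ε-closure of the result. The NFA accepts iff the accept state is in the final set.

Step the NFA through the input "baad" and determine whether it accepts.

S₀ = ε-closure({0}) = {0,2}
'b' @ 1: {}  — dead — no transitions
rest 'aad' ignored (set empty)
end set {} — state 9 not in

Answer: REJECT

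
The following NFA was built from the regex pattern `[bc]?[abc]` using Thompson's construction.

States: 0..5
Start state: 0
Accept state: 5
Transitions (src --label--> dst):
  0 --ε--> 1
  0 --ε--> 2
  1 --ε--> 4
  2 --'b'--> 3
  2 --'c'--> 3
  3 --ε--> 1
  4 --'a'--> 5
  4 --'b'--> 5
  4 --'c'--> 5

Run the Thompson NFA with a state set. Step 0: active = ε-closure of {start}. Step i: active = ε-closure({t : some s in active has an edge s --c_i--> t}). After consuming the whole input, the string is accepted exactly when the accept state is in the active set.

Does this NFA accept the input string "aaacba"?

Answer: REJECT

Steps:
initial (ε-close {0}): {0,1,2,4}
'a' @ 1: {5}  (accept∈set)
'a' @ 2: {}  — dead — no transitions
rest 'acba' ignored (set empty)
end set {} — state 5 not in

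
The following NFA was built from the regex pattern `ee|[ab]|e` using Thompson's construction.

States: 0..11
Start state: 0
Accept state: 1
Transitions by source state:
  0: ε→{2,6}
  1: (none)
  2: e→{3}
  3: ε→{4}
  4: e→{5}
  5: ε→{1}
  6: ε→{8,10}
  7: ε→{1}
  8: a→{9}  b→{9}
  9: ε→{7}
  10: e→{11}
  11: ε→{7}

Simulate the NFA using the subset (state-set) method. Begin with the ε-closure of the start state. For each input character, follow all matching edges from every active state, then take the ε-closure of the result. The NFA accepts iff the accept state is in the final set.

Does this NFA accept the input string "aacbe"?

start: ε-closure({0}) = {0,2,6,8,10}
'a' @ 1: {1,7,9}  (accept∈set)
'a' @ 2: {}  — state set empty
rest 'cbe' ignored (set empty)
end set {} — state 1 not in

Answer: REJECT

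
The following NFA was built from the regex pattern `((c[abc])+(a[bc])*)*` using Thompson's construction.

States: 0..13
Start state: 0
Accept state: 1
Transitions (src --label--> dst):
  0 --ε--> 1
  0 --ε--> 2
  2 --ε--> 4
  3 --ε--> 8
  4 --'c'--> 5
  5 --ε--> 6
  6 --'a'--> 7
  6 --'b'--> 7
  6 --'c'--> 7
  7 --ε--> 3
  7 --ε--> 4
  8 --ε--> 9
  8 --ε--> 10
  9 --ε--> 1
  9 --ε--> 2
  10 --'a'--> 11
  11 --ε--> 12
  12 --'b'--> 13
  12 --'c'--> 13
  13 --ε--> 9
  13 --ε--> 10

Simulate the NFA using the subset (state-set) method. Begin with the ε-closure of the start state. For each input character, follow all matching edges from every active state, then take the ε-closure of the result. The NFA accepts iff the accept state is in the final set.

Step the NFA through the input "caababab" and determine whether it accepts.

initial (ε-close {0}): {0,1,2,4}
'c' @ 1: {5,6}
'a' @ 2: {1,2,3,4,7,8,9,10}  [accepting]
'a' @ 3: {11,12}
'b' @ 4: {1,2,4,9,10,13}  [accepting]
'a' @ 5: {11,12}
'b' @ 6: {1,2,4,9,10,13}  [accepting]
'a' @ 7: {11,12}
'b' @ 8: {1,2,4,9,10,13}  [accepting]
final: {1,2,4,9,10,13}; accept 1 in set

Answer: ACCEPT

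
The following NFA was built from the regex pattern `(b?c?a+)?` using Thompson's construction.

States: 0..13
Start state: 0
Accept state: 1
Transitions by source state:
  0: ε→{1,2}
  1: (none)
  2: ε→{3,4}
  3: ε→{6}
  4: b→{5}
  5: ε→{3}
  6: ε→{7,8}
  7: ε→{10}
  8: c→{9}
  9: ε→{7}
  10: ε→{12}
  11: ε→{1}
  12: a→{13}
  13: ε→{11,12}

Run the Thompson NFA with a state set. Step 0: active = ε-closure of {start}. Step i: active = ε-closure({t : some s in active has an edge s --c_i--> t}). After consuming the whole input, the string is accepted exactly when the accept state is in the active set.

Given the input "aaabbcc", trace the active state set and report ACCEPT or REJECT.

initial (ε-close {0}): {0,1,2,3,4,6,7,8,10,12}
'a' @ 1: {1,11,12,13}  ✓accept
'a' @ 2: {1,11,12,13}  ✓accept
'a' @ 3: {1,11,12,13}  ✓accept
'b' @ 4: {}  — dead — no transitions
rest 'bcc' ignored (set empty)
final: {}; accept 1 not in set

Answer: REJECT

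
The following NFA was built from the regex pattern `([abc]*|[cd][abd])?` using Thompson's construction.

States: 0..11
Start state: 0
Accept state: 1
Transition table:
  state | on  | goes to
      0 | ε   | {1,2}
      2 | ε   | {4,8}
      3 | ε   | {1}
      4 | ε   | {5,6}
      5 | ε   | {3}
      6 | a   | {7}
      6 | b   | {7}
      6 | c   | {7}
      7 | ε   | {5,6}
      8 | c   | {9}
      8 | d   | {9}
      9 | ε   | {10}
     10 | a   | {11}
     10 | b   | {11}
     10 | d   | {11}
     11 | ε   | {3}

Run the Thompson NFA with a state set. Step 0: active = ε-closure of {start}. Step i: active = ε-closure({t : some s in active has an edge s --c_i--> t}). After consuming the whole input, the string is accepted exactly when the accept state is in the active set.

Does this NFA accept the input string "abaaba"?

Answer: ACCEPT

Steps:
start: ε-closure({0}) = {0,1,2,3,4,5,6,8}
'a' @ 1: {1,3,5,6,7}  [accepting]
'b' @ 2: {1,3,5,6,7}  [accepting]
'a' @ 3: {1,3,5,6,7}  [accepting]
'a' @ 4: {1,3,5,6,7}  [accepting]
'b' @ 5: {1,3,5,6,7}  [accepting]
'a' @ 6: {1,3,5,6,7}  [accepting]
after full input: {1,3,5,6,7}  (accept=1 in)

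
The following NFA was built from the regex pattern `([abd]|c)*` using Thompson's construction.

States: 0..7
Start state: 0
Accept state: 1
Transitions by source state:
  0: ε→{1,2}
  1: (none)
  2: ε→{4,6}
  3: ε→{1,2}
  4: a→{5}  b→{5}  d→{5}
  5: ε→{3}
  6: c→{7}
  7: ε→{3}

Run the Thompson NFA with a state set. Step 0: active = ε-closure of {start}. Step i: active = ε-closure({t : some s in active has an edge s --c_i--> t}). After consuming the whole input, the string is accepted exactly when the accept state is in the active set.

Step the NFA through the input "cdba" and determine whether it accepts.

initial (ε-close {0}): {0,1,2,4,6}
'c' @ 1: {1,2,3,4,6,7}  ✓accept
'd' @ 2: {1,2,3,4,5,6}  ✓accept
'b' @ 3: {1,2,3,4,5,6}  ✓accept
'a' @ 4: {1,2,3,4,5,6}  ✓accept
final: {1,2,3,4,5,6}; accept 1 in set

Answer: ACCEPT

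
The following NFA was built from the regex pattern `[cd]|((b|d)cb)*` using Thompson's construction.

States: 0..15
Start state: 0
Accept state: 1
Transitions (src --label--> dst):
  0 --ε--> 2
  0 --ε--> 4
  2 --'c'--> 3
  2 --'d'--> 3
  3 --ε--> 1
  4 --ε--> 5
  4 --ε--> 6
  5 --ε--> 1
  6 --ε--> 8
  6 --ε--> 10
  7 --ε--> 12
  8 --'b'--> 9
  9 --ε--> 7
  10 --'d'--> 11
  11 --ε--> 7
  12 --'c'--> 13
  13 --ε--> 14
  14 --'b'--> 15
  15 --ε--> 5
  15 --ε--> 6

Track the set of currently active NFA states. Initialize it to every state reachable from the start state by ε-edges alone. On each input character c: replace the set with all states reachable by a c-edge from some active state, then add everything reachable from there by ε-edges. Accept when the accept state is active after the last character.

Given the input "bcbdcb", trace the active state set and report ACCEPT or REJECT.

Answer: ACCEPT

Steps:
S₀ = ε-closure({0}) = {0,1,2,4,5,6,8,10}
'b' @ 1: {7,9,12}
'c' @ 2: {13,14}
'b' @ 3: {1,5,6,8,10,15}  [accepting]
'd' @ 4: {7,11,12}
'c' @ 5: {13,14}
'b' @ 6: {1,5,6,8,10,15}  [accepting]
end set {1,5,6,8,10,15} — state 1 in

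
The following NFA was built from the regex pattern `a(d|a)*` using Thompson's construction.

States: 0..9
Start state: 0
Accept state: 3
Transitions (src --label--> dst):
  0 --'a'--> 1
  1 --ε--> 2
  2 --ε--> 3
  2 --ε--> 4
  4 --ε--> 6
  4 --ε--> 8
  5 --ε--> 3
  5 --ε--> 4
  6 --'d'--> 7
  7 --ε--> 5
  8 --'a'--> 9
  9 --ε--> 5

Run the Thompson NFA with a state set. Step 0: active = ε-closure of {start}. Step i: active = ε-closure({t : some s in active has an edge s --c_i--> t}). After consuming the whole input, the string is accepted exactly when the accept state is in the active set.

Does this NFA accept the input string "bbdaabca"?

Answer: REJECT

Steps:
start: ε-closure({0}) = {0}
'b' @ 1: {}  — state set empty
rest 'bdaabca' ignored (set empty)
final: {}; accept 3 not in set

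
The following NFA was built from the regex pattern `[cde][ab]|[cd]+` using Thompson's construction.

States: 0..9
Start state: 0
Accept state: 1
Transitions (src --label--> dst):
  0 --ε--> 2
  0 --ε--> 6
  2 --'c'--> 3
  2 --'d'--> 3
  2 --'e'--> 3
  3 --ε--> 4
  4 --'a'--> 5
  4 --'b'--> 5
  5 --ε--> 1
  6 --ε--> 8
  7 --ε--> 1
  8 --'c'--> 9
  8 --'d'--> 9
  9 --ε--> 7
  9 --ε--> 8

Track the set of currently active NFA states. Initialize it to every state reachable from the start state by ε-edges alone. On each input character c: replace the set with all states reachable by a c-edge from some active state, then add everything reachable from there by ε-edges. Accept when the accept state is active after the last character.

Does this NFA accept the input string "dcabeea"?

S₀ = ε-closure({0}) = {0,2,6,8}
'd' @ 1: {1,3,4,7,8,9}  ✓accept
'c' @ 2: {1,7,8,9}  ✓accept
'a' @ 3: {}  — dead — no transitions
rest 'beea' ignored (set empty)
after full input: {}  (accept=1 not in)

Answer: REJECT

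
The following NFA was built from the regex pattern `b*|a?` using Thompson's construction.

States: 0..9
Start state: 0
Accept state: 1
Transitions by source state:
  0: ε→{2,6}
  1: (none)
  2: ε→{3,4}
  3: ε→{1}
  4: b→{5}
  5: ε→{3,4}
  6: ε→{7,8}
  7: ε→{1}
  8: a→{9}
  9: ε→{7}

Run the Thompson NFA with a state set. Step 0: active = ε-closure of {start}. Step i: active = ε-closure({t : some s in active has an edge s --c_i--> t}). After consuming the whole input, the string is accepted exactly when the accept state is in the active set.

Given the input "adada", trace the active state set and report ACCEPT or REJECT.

initial (ε-close {0}): {0,1,2,3,4,6,7,8}
'a' @ 1: {1,7,9}  (accept∈set)
'd' @ 2: {}  — dead — no transitions
rest 'ada' ignored (set empty)
end set {} — state 1 not in

Answer: REJECT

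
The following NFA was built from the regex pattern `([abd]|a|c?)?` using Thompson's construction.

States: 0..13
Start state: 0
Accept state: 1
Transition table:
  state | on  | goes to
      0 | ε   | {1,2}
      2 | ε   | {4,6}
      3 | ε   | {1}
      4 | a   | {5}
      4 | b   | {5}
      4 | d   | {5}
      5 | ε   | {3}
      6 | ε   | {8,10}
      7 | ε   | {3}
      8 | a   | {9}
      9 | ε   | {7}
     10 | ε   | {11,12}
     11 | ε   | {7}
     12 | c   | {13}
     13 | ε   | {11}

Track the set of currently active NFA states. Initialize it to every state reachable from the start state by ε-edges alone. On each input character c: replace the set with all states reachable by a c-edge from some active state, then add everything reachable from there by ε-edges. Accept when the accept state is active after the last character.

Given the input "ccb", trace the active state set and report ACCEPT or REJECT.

Answer: REJECT

Steps:
S₀ = ε-closure({0}) = {0,1,2,3,4,6,7,8,10,11,12}
'c' @ 1: {1,3,7,11,13}  (accept∈set)
'c' @ 2: {}  — dead — no transitions
rest 'b' ignored (set empty)
end set {} — state 1 not in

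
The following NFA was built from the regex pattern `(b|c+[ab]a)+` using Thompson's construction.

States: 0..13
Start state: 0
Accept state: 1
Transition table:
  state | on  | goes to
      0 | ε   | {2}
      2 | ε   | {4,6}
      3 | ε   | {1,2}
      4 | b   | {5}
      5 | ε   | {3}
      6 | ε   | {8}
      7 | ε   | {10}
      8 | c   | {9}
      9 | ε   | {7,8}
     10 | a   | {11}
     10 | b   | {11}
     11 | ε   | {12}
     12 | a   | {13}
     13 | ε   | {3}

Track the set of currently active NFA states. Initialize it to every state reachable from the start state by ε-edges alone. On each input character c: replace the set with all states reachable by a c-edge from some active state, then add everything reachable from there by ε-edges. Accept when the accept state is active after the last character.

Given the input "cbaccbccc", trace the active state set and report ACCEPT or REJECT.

start: ε-closure({0}) = {0,2,4,6,8}
'c' @ 1: {7,8,9,10}
'b' @ 2: {11,12}
'a' @ 3: {1,2,3,4,6,8,13}  [accepting]
'c' @ 4: {7,8,9,10}
'c' @ 5: {7,8,9,10}
'b' @ 6: {11,12}
'c' @ 7: {}  — state set empty
rest 'cc' ignored (set empty)
end set {} — state 1 not in

Answer: REJECT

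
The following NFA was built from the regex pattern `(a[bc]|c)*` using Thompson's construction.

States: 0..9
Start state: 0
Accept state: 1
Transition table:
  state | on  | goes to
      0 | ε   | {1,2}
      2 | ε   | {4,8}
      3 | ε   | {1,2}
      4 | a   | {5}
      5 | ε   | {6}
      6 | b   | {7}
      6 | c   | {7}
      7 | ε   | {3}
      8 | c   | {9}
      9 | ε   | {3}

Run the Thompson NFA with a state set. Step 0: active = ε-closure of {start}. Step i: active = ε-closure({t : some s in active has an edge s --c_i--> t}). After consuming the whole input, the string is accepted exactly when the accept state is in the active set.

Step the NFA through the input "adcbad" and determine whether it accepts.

start: ε-closure({0}) = {0,1,2,4,8}
'a' @ 1: {5,6}
'd' @ 2: {}  — dead — no transitions
rest 'cbad' ignored (set empty)
after full input: {}  (accept=1 not in)

Answer: REJECT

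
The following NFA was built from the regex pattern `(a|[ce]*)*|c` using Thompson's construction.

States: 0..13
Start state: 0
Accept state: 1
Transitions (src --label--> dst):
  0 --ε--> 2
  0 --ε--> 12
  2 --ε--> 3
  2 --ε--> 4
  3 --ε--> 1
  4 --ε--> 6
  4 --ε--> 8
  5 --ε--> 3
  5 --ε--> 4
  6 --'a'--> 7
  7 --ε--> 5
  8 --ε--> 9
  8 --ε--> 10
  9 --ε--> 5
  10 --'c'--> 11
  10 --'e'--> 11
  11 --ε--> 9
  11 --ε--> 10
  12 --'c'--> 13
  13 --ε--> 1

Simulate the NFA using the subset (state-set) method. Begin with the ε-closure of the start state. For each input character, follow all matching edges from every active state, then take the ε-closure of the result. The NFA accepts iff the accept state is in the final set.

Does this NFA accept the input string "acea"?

S₀ = ε-closure({0}) = {0,1,2,3,4,5,6,8,9,10,12}
'a' @ 1: {1,3,4,5,6,7,8,9,10}  [accepting]
'c' @ 2: {1,3,4,5,6,8,9,10,11}  [accepting]
'e' @ 3: {1,3,4,5,6,8,9,10,11}  [accepting]
'a' @ 4: {1,3,4,5,6,7,8,9,10}  [accepting]
final: {1,3,4,5,6,7,8,9,10}; accept 1 in set

Answer: ACCEPT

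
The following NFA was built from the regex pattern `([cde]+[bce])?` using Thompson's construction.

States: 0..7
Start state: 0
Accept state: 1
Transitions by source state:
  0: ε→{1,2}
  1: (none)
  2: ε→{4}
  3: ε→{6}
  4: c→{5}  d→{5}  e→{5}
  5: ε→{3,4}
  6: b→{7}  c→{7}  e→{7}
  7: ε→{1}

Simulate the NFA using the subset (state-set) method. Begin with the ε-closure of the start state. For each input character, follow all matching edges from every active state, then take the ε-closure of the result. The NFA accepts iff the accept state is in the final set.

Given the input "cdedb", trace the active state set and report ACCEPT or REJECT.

S₀ = ε-closure({0}) = {0,1,2,4}
'c' @ 1: {3,4,5,6}
'd' @ 2: {3,4,5,6}
'e' @ 3: {1,3,4,5,6,7}  (accept∈set)
'd' @ 4: {3,4,5,6}
'b' @ 5: {1,7}  (accept∈set)
final: {1,7}; accept 1 in set

Answer: ACCEPT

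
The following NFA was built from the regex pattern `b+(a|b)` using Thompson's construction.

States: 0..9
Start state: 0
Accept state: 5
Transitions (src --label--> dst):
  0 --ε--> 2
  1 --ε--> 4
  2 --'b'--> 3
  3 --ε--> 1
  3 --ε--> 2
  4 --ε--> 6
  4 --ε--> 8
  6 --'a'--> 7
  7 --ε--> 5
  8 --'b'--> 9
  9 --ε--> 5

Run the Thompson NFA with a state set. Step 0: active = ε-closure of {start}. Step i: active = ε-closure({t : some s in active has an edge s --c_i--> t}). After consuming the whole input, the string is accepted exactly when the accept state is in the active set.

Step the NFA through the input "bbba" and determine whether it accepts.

Answer: ACCEPT

Trace:
S₀ = ε-closure({0}) = {0,2}
'b' @ 1: {1,2,3,4,6,8}
'b' @ 2: {1,2,3,4,5,6,8,9}  [accepting]
'b' @ 3: {1,2,3,4,5,6,8,9}  [accepting]
'a' @ 4: {5,7}  [accepting]
final: {5,7}; accept 5 in set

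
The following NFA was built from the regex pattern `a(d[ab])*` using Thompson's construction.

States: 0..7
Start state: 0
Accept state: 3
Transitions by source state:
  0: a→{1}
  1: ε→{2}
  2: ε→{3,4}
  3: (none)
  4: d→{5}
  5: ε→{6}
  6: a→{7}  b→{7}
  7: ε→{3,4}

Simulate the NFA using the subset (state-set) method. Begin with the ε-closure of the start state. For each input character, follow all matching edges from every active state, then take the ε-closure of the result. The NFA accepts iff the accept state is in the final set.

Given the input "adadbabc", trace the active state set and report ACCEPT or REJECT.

Answer: REJECT

Derivation:
start: ε-closure({0}) = {0}
'a' @ 1: {1,2,3,4}  (accept∈set)
'd' @ 2: {5,6}
'a' @ 3: {3,4,7}  (accept∈set)
'd' @ 4: {5,6}
'b' @ 5: {3,4,7}  (accept∈set)
'a' @ 6: {}  — state set empty
rest 'bc' ignored (set empty)
final: {}; accept 3 not in set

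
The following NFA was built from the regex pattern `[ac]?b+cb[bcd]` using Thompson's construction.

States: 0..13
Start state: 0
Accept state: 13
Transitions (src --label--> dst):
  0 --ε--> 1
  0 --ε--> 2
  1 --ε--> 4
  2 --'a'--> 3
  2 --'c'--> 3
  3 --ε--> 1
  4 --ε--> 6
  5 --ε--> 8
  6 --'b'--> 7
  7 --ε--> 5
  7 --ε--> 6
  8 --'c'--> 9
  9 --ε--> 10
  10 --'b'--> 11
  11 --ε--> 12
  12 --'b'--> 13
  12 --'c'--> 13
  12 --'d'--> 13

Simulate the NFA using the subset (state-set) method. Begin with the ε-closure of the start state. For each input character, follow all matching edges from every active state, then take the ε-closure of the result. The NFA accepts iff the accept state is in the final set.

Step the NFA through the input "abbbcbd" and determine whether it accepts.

Answer: ACCEPT

Trace:
S₀ = ε-closure({0}) = {0,1,2,4,6}
'a' @ 1: {1,3,4,6}
'b' @ 2: {5,6,7,8}
'b' @ 3: {5,6,7,8}
'b' @ 4: {5,6,7,8}
'c' @ 5: {9,10}
'b' @ 6: {11,12}
'd' @ 7: {13}  [accepting]
end set {13} — state 13 in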